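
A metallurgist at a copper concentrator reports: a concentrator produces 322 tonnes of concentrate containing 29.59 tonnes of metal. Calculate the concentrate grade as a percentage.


9.1894%

Grade = (metal in concentrate / concentrate mass) * 100
= (29.59 / 322) * 100
= 0.09189440994 * 100
= 9.1894%


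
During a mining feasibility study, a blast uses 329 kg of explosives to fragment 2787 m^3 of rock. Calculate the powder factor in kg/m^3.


0.118 kg/m^3

Powder factor = explosive mass / rock volume
= 329 / 2787
= 0.118 kg/m^3


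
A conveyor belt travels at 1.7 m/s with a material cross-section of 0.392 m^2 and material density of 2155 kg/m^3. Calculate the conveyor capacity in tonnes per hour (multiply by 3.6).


Volumetric flow = speed * area
= 1.7 * 0.392 = 0.6664 m^3/s
Mass flow = volumetric * density
= 0.6664 * 2155 = 1436.092 kg/s
Convert to t/h: multiply by 3.6
Capacity = 1436.092 * 3.6
= 5169.9312 t/h

5169.9312 t/h


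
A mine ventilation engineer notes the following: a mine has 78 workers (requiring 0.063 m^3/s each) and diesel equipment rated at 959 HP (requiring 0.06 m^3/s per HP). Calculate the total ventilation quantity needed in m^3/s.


Airflow for workers:
Q_people = 78 * 0.063 = 4.914 m^3/s
Airflow for diesel equipment:
Q_diesel = 959 * 0.06 = 57.54 m^3/s
Total ventilation:
Q_total = 4.914 + 57.54
= 62.454 m^3/s

62.454 m^3/s


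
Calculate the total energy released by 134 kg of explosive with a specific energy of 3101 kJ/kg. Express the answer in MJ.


415.534 MJ

Energy = mass * specific_energy / 1000
= 134 * 3101 / 1000
= 415534 / 1000
= 415.534 MJ


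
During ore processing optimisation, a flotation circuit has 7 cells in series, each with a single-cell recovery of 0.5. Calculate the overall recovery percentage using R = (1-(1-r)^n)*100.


99.2188%

Complement of single-cell recovery:
1 - r = 1 - 0.5 = 0.5
Raise to power n:
(1 - r)^7 = 0.5^7 = 0.0078125
Overall recovery:
R = (1 - 0.0078125) * 100
= 99.2188%


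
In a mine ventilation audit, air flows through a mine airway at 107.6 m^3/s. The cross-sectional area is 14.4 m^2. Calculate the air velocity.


Velocity = flow rate / cross-sectional area
= 107.6 / 14.4
= 7.4722 m/s

7.4722 m/s


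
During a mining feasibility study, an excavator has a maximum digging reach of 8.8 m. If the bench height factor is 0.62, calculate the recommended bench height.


5.456 m

Bench height = reach * factor
= 8.8 * 0.62
= 5.456 m


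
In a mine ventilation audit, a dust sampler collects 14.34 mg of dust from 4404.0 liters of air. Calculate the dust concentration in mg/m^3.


Convert liters to m^3: 1 m^3 = 1000 L
Concentration = mass / volume * 1000
= 14.34 / 4404.0 * 1000
= 0.00325613079 * 1000
= 3.2561 mg/m^3

3.2561 mg/m^3


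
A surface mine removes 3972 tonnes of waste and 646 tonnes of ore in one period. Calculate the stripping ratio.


6.1486

Stripping ratio = waste tonnage / ore tonnage
= 3972 / 646
= 6.1486


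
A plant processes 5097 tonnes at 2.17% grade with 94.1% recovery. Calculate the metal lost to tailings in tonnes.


Total metal in feed:
= 5097 * 2.17 / 100 = 110.6049 tonnes
Metal recovered:
= 110.6049 * 94.1 / 100 = 104.0792109 tonnes
Metal lost to tailings:
= 110.6049 - 104.0792109
= 6.5257 tonnes

6.5257 tonnes


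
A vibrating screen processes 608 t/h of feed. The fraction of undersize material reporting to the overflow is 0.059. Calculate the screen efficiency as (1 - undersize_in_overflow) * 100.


94.1%

Screen efficiency = (1 - fraction of undersize in overflow) * 100
= (1 - 0.059) * 100
= 0.941 * 100
= 94.1%


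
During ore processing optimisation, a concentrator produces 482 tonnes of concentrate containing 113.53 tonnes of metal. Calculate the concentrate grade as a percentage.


Grade = (metal in concentrate / concentrate mass) * 100
= (113.53 / 482) * 100
= 0.2355394191 * 100
= 23.5539%

23.5539%


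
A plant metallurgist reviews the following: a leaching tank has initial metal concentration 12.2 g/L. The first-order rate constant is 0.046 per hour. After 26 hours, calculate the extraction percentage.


Compute the exponent:
-k * t = -0.046 * 26 = -1.196
Remaining concentration:
C = 12.2 * exp(-1.196)
= 12.2 * 0.3024014015
= 3.689297099 g/L
Extracted = 12.2 - 3.689297099 = 8.510702901 g/L
Extraction % = 8.510702901 / 12.2 * 100
= 69.7599%

69.7599%


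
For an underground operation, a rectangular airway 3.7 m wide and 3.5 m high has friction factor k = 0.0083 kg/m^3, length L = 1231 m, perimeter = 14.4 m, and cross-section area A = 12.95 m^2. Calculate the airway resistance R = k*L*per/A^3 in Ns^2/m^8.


Compute the numerator:
k * L * per = 0.0083 * 1231 * 14.4
= 147.12912
Compute the denominator:
A^3 = 12.95^3 = 2171.747375
Resistance:
R = 147.12912 / 2171.747375
= 0.0677 Ns^2/m^8

0.0677 Ns^2/m^8


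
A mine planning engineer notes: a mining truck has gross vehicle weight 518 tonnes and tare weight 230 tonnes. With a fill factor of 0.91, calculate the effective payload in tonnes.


262.08 tonnes

Maximum payload = gross - tare
= 518 - 230 = 288 tonnes
Effective payload = max payload * fill factor
= 288 * 0.91
= 262.08 tonnes


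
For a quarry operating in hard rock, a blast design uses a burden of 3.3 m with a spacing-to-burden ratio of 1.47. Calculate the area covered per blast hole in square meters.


First, find the spacing:
Spacing = burden * ratio = 3.3 * 1.47
= 4.851 m
Then, calculate the area:
Area = burden * spacing = 3.3 * 4.851
= 16.0083 m^2

16.0083 m^2


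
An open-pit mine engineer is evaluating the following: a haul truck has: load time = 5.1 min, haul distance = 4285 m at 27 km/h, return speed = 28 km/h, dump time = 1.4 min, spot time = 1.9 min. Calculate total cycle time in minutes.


Convert haul speed to m/min: 27 * 1000/60 = 450 m/min
Haul time = 4285 / 450 = 9.522222222 min
Convert return speed to m/min: 28 * 1000/60 = 466.6666667 m/min
Return time = 4285 / 466.6666667 = 9.182142857 min
Total cycle time:
= 5.1 + 9.522222222 + 1.4 + 9.182142857 + 1.9
= 27.1044 min

27.1044 min


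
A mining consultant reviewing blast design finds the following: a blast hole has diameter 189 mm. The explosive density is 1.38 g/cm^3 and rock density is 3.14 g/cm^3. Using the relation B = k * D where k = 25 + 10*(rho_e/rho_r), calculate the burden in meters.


First, compute k:
rho_e / rho_r = 1.38 / 3.14 = 0.4394904459
k = 25 + 10 * 0.4394904459 = 29.39490446
Then, compute burden:
B = k * D / 1000 = 29.39490446 * 189 / 1000
= 5555.636943 / 1000
= 5.5556 m

5.5556 m


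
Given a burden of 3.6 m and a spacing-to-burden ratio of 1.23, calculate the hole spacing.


4.428 m

Spacing = burden * ratio
= 3.6 * 1.23
= 4.428 m


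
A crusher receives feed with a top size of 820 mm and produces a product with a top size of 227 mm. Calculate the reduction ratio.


Reduction ratio = feed size / product size
= 820 / 227
= 3.6123

3.6123


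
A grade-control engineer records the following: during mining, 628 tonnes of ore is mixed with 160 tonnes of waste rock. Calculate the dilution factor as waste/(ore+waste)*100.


20.3046%

Total material = ore + waste
= 628 + 160 = 788 tonnes
Dilution = waste / total * 100
= 160 / 788 * 100
= 0.2030456853 * 100
= 20.3046%


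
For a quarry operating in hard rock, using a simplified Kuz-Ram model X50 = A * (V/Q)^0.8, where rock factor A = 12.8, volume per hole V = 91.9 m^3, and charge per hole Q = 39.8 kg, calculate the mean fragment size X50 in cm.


Compute V/Q:
V/Q = 91.9 / 39.8 = 2.309045226
Raise to the power 0.8:
(V/Q)^0.8 = 2.309045226^0.8 = 1.953196563
Multiply by A:
X50 = 12.8 * 1.953196563
= 25.0009 cm

25.0009 cm


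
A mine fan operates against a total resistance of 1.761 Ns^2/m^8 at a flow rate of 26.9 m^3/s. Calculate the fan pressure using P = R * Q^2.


Compute Q^2:
Q^2 = 26.9^2 = 723.61
Compute pressure:
P = R * Q^2 = 1.761 * 723.61
= 1274.2772 Pa

1274.2772 Pa


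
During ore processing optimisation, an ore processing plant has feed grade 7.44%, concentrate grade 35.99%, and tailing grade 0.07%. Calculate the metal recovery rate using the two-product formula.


99.2522%

Using the two-product formula:
R = 100 * c * (f - t) / (f * (c - t))
Numerator = 100 * 35.99 * (7.44 - 0.07)
= 100 * 35.99 * 7.37
= 26524.63
Denominator = 7.44 * (35.99 - 0.07)
= 7.44 * 35.92
= 267.2448
R = 26524.63 / 267.2448
= 99.2522%


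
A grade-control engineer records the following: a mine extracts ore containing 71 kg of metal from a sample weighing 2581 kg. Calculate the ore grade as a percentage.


2.7509%

Ore grade = (metal mass / ore mass) * 100
= (71 / 2581) * 100
= 0.02750871755 * 100
= 2.7509%


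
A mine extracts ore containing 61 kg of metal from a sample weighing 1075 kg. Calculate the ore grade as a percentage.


5.6744%

Ore grade = (metal mass / ore mass) * 100
= (61 / 1075) * 100
= 0.05674418605 * 100
= 5.6744%


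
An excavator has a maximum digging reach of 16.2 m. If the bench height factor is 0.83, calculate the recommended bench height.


Bench height = reach * factor
= 16.2 * 0.83
= 13.446 m

13.446 m


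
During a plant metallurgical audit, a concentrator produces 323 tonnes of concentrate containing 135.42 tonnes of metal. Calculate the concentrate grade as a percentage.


Grade = (metal in concentrate / concentrate mass) * 100
= (135.42 / 323) * 100
= 0.4192569659 * 100
= 41.9257%

41.9257%


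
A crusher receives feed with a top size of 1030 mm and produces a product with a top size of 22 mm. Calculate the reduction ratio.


46.8182

Reduction ratio = feed size / product size
= 1030 / 22
= 46.8182


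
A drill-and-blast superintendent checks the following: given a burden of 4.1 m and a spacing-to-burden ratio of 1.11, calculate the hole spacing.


4.551 m

Spacing = burden * ratio
= 4.1 * 1.11
= 4.551 m


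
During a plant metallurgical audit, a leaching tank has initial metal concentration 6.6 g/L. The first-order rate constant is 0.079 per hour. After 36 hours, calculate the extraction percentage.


94.1808%

Compute the exponent:
-k * t = -0.079 * 36 = -2.844
Remaining concentration:
C = 6.6 * exp(-2.844)
= 6.6 * 0.05819243008
= 0.3840700386 g/L
Extracted = 6.6 - 0.3840700386 = 6.215929961 g/L
Extraction % = 6.215929961 / 6.6 * 100
= 94.1808%


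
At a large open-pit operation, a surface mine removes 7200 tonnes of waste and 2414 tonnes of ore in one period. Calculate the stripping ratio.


Stripping ratio = waste tonnage / ore tonnage
= 7200 / 2414
= 2.9826

2.9826


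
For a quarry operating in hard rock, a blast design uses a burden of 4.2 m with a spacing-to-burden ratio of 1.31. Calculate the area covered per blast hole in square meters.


First, find the spacing:
Spacing = burden * ratio = 4.2 * 1.31
= 5.502 m
Then, calculate the area:
Area = burden * spacing = 4.2 * 5.502
= 23.1084 m^2

23.1084 m^2


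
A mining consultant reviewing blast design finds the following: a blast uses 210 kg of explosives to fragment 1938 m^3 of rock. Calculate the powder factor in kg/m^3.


0.1084 kg/m^3

Powder factor = explosive mass / rock volume
= 210 / 1938
= 0.1084 kg/m^3


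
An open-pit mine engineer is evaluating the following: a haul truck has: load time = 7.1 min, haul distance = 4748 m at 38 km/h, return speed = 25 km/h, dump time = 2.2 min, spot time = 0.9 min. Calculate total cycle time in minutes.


Convert haul speed to m/min: 38 * 1000/60 = 633.3333333 m/min
Haul time = 4748 / 633.3333333 = 7.496842105 min
Convert return speed to m/min: 25 * 1000/60 = 416.6666667 m/min
Return time = 4748 / 416.6666667 = 11.3952 min
Total cycle time:
= 7.1 + 7.496842105 + 2.2 + 11.3952 + 0.9
= 29.092 min

29.092 min


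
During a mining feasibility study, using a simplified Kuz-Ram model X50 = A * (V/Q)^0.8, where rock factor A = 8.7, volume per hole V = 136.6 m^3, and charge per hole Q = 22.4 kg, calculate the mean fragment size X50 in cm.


Compute V/Q:
V/Q = 136.6 / 22.4 = 6.098214286
Raise to the power 0.8:
(V/Q)^0.8 = 6.098214286^0.8 = 4.247781262
Multiply by A:
X50 = 8.7 * 4.247781262
= 36.9557 cm

36.9557 cm


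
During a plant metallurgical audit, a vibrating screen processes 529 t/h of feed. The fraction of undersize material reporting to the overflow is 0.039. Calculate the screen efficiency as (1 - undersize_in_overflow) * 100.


Screen efficiency = (1 - fraction of undersize in overflow) * 100
= (1 - 0.039) * 100
= 0.961 * 100
= 96.1%

96.1%


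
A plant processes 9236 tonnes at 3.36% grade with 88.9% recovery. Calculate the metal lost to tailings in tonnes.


Total metal in feed:
= 9236 * 3.36 / 100 = 310.3296 tonnes
Metal recovered:
= 310.3296 * 88.9 / 100 = 275.8830144 tonnes
Metal lost to tailings:
= 310.3296 - 275.8830144
= 34.4466 tonnes

34.4466 tonnes


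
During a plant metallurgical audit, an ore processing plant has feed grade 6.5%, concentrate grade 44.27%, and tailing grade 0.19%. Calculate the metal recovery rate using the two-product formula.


97.4954%

Using the two-product formula:
R = 100 * c * (f - t) / (f * (c - t))
Numerator = 100 * 44.27 * (6.5 - 0.19)
= 100 * 44.27 * 6.31
= 27934.37
Denominator = 6.5 * (44.27 - 0.19)
= 6.5 * 44.08
= 286.52
R = 27934.37 / 286.52
= 97.4954%


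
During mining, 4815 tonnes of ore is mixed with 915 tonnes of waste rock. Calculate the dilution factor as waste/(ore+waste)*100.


Total material = ore + waste
= 4815 + 915 = 5730 tonnes
Dilution = waste / total * 100
= 915 / 5730 * 100
= 0.1596858639 * 100
= 15.9686%

15.9686%


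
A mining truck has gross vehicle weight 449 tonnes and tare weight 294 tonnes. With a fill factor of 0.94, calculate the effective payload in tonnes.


Maximum payload = gross - tare
= 449 - 294 = 155 tonnes
Effective payload = max payload * fill factor
= 155 * 0.94
= 145.7 tonnes

145.7 tonnes


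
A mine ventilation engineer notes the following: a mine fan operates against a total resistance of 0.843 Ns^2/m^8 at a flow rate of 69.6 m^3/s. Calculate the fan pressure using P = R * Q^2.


4083.6269 Pa

Compute Q^2:
Q^2 = 69.6^2 = 4844.16
Compute pressure:
P = R * Q^2 = 0.843 * 4844.16
= 4083.6269 Pa


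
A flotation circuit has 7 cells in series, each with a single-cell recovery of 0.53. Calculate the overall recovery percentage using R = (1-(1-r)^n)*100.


Complement of single-cell recovery:
1 - r = 1 - 0.53 = 0.47
Raise to power n:
(1 - r)^7 = 0.47^7 = 0.005066231205
Overall recovery:
R = (1 - 0.005066231205) * 100
= 99.4934%

99.4934%


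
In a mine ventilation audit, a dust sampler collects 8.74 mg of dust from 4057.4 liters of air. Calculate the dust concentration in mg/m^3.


Convert liters to m^3: 1 m^3 = 1000 L
Concentration = mass / volume * 1000
= 8.74 / 4057.4 * 1000
= 0.002154088825 * 1000
= 2.1541 mg/m^3

2.1541 mg/m^3


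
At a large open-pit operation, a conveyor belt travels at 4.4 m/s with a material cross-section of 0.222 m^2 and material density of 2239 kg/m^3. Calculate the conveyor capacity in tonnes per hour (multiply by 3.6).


7873.3987 t/h

Volumetric flow = speed * area
= 4.4 * 0.222 = 0.9768 m^3/s
Mass flow = volumetric * density
= 0.9768 * 2239 = 2187.0552 kg/s
Convert to t/h: multiply by 3.6
Capacity = 2187.0552 * 3.6
= 7873.3987 t/h


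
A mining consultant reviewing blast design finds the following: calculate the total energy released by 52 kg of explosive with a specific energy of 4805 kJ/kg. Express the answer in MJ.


Energy = mass * specific_energy / 1000
= 52 * 4805 / 1000
= 249860 / 1000
= 249.86 MJ

249.86 MJ


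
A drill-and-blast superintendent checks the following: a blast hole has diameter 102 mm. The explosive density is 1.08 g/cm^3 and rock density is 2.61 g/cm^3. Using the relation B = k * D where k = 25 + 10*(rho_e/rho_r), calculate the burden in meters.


2.9721 m

First, compute k:
rho_e / rho_r = 1.08 / 2.61 = 0.4137931034
k = 25 + 10 * 0.4137931034 = 29.13793103
Then, compute burden:
B = k * D / 1000 = 29.13793103 * 102 / 1000
= 2972.068966 / 1000
= 2.9721 m


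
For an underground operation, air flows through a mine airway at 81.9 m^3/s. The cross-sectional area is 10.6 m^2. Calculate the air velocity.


Velocity = flow rate / cross-sectional area
= 81.9 / 10.6
= 7.7264 m/s

7.7264 m/s


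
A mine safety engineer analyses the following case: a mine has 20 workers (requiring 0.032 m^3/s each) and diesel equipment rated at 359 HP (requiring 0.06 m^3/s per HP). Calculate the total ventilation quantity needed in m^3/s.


22.18 m^3/s

Airflow for workers:
Q_people = 20 * 0.032 = 0.64 m^3/s
Airflow for diesel equipment:
Q_diesel = 359 * 0.06 = 21.54 m^3/s
Total ventilation:
Q_total = 0.64 + 21.54
= 22.18 m^3/s


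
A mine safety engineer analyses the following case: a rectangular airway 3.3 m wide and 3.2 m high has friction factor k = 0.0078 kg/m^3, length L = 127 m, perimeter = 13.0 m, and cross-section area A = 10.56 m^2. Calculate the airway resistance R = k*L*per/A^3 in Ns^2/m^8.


Compute the numerator:
k * L * per = 0.0078 * 127 * 13.0
= 12.8778
Compute the denominator:
A^3 = 10.56^3 = 1177.583616
Resistance:
R = 12.8778 / 1177.583616
= 0.0109 Ns^2/m^8

0.0109 Ns^2/m^8


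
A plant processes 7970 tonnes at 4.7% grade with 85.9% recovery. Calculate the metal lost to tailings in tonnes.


52.8172 tonnes

Total metal in feed:
= 7970 * 4.7 / 100 = 374.59 tonnes
Metal recovered:
= 374.59 * 85.9 / 100 = 321.77281 tonnes
Metal lost to tailings:
= 374.59 - 321.77281
= 52.8172 tonnes


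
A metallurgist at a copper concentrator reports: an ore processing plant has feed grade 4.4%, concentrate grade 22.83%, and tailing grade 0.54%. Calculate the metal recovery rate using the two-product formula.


Using the two-product formula:
R = 100 * c * (f - t) / (f * (c - t))
Numerator = 100 * 22.83 * (4.4 - 0.54)
= 100 * 22.83 * 3.86
= 8812.38
Denominator = 4.4 * (22.83 - 0.54)
= 4.4 * 22.29
= 98.076
R = 8812.38 / 98.076
= 89.8526%

89.8526%


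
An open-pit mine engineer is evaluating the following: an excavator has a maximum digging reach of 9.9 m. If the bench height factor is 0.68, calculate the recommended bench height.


Bench height = reach * factor
= 9.9 * 0.68
= 6.732 m

6.732 m


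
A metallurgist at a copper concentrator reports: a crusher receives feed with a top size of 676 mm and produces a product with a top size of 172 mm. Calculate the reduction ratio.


Reduction ratio = feed size / product size
= 676 / 172
= 3.9302

3.9302


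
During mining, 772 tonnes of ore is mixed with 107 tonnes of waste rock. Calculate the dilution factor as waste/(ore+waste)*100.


Total material = ore + waste
= 772 + 107 = 879 tonnes
Dilution = waste / total * 100
= 107 / 879 * 100
= 0.1217292378 * 100
= 12.1729%

12.1729%


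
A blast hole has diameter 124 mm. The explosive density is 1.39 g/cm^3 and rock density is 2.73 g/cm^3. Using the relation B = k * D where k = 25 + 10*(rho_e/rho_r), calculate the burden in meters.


3.7314 m

First, compute k:
rho_e / rho_r = 1.39 / 2.73 = 0.5091575092
k = 25 + 10 * 0.5091575092 = 30.09157509
Then, compute burden:
B = k * D / 1000 = 30.09157509 * 124 / 1000
= 3731.355311 / 1000
= 3.7314 m


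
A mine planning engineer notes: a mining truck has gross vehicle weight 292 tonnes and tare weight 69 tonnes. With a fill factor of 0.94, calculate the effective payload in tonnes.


209.62 tonnes

Maximum payload = gross - tare
= 292 - 69 = 223 tonnes
Effective payload = max payload * fill factor
= 223 * 0.94
= 209.62 tonnes


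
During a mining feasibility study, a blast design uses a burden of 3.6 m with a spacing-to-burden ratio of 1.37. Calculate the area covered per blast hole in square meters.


First, find the spacing:
Spacing = burden * ratio = 3.6 * 1.37
= 4.932 m
Then, calculate the area:
Area = burden * spacing = 3.6 * 4.932
= 17.7552 m^2

17.7552 m^2


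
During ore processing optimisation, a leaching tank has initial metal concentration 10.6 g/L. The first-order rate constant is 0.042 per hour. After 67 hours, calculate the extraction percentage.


94.0035%

Compute the exponent:
-k * t = -0.042 * 67 = -2.814
Remaining concentration:
C = 10.6 * exp(-2.814)
= 10.6 * 0.05996465342
= 0.6356253263 g/L
Extracted = 10.6 - 0.6356253263 = 9.964374674 g/L
Extraction % = 9.964374674 / 10.6 * 100
= 94.0035%


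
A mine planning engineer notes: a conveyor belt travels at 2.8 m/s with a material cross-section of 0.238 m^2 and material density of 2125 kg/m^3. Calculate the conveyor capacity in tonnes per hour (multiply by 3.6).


5097.96 t/h

Volumetric flow = speed * area
= 2.8 * 0.238 = 0.6664 m^3/s
Mass flow = volumetric * density
= 0.6664 * 2125 = 1416.1 kg/s
Convert to t/h: multiply by 3.6
Capacity = 1416.1 * 3.6
= 5097.96 t/h


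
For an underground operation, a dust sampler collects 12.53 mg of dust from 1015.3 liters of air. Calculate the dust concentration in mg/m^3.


Convert liters to m^3: 1 m^3 = 1000 L
Concentration = mass / volume * 1000
= 12.53 / 1015.3 * 1000
= 0.01234117995 * 1000
= 12.3412 mg/m^3

12.3412 mg/m^3


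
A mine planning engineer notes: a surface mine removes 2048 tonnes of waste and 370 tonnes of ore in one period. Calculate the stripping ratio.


Stripping ratio = waste tonnage / ore tonnage
= 2048 / 370
= 5.5351

5.5351


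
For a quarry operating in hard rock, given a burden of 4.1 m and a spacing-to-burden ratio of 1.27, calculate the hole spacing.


5.207 m

Spacing = burden * ratio
= 4.1 * 1.27
= 5.207 m


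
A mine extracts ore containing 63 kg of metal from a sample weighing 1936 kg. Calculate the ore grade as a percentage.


3.2541%

Ore grade = (metal mass / ore mass) * 100
= (63 / 1936) * 100
= 0.03254132231 * 100
= 3.2541%


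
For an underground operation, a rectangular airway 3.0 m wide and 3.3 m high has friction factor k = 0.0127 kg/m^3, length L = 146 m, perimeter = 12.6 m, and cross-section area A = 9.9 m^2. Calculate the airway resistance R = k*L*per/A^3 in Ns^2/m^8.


0.0241 Ns^2/m^8

Compute the numerator:
k * L * per = 0.0127 * 146 * 12.6
= 23.36292
Compute the denominator:
A^3 = 9.9^3 = 970.299
Resistance:
R = 23.36292 / 970.299
= 0.0241 Ns^2/m^8


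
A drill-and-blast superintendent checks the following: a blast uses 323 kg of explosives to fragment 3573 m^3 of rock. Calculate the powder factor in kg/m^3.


Powder factor = explosive mass / rock volume
= 323 / 3573
= 0.0904 kg/m^3

0.0904 kg/m^3


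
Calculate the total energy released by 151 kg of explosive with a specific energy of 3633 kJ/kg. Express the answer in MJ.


Energy = mass * specific_energy / 1000
= 151 * 3633 / 1000
= 548583 / 1000
= 548.583 MJ

548.583 MJ


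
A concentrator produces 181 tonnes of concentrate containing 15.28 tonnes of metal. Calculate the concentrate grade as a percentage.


8.442%

Grade = (metal in concentrate / concentrate mass) * 100
= (15.28 / 181) * 100
= 0.0844198895 * 100
= 8.442%


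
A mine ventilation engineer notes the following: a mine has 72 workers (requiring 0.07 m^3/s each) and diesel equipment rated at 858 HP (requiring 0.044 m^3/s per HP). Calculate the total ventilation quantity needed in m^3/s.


42.792 m^3/s

Airflow for workers:
Q_people = 72 * 0.07 = 5.04 m^3/s
Airflow for diesel equipment:
Q_diesel = 858 * 0.044 = 37.752 m^3/s
Total ventilation:
Q_total = 5.04 + 37.752
= 42.792 m^3/s


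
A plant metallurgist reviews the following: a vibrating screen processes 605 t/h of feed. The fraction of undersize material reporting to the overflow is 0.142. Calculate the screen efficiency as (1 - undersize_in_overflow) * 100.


Screen efficiency = (1 - fraction of undersize in overflow) * 100
= (1 - 0.142) * 100
= 0.858 * 100
= 85.8%

85.8%


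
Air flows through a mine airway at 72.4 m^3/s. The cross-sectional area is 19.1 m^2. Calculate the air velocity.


3.7906 m/s

Velocity = flow rate / cross-sectional area
= 72.4 / 19.1
= 3.7906 m/s


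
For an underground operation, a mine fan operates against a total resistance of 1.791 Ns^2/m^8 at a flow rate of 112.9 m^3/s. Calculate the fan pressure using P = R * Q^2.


22828.8203 Pa

Compute Q^2:
Q^2 = 112.9^2 = 12746.41
Compute pressure:
P = R * Q^2 = 1.791 * 12746.41
= 22828.8203 Pa


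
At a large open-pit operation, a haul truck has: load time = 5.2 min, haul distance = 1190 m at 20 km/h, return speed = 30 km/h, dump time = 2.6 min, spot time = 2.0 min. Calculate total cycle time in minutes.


15.75 min

Convert haul speed to m/min: 20 * 1000/60 = 333.3333333 m/min
Haul time = 1190 / 333.3333333 = 3.57 min
Convert return speed to m/min: 30 * 1000/60 = 500 m/min
Return time = 1190 / 500 = 2.38 min
Total cycle time:
= 5.2 + 3.57 + 2.6 + 2.38 + 2.0
= 15.75 min


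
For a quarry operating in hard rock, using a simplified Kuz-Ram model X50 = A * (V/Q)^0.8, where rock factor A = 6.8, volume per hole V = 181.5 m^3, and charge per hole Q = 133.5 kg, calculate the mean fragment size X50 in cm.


8.6941 cm

Compute V/Q:
V/Q = 181.5 / 133.5 = 1.359550562
Raise to the power 0.8:
(V/Q)^0.8 = 1.359550562^0.8 = 1.278545803
Multiply by A:
X50 = 6.8 * 1.278545803
= 8.6941 cm


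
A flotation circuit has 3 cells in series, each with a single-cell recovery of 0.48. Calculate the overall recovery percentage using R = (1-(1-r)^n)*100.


85.9392%

Complement of single-cell recovery:
1 - r = 1 - 0.48 = 0.52
Raise to power n:
(1 - r)^3 = 0.52^3 = 0.140608
Overall recovery:
R = (1 - 0.140608) * 100
= 85.9392%


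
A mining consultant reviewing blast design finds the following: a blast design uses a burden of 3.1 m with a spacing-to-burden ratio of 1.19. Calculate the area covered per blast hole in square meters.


11.4359 m^2

First, find the spacing:
Spacing = burden * ratio = 3.1 * 1.19
= 3.689 m
Then, calculate the area:
Area = burden * spacing = 3.1 * 3.689
= 11.4359 m^2


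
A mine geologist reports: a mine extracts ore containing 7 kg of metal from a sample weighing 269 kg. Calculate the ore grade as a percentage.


Ore grade = (metal mass / ore mass) * 100
= (7 / 269) * 100
= 0.02602230483 * 100
= 2.6022%

2.6022%


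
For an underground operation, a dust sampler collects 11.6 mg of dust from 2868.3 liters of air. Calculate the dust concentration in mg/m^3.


4.0442 mg/m^3

Convert liters to m^3: 1 m^3 = 1000 L
Concentration = mass / volume * 1000
= 11.6 / 2868.3 * 1000
= 0.00404420737 * 1000
= 4.0442 mg/m^3


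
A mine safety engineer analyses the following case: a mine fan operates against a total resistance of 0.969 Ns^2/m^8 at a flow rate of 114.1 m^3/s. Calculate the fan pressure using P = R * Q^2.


Compute Q^2:
Q^2 = 114.1^2 = 13018.81
Compute pressure:
P = R * Q^2 = 0.969 * 13018.81
= 12615.2269 Pa

12615.2269 Pa


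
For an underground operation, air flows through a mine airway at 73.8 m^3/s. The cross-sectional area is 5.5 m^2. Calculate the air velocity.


13.4182 m/s

Velocity = flow rate / cross-sectional area
= 73.8 / 5.5
= 13.4182 m/s


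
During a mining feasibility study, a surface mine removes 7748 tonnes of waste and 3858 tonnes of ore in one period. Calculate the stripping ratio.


Stripping ratio = waste tonnage / ore tonnage
= 7748 / 3858
= 2.0083

2.0083


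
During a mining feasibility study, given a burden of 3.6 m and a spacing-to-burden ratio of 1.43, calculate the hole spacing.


Spacing = burden * ratio
= 3.6 * 1.43
= 5.148 m

5.148 m


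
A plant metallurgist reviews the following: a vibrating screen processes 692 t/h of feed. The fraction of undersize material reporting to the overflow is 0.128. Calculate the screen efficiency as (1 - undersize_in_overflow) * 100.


87.2%

Screen efficiency = (1 - fraction of undersize in overflow) * 100
= (1 - 0.128) * 100
= 0.872 * 100
= 87.2%


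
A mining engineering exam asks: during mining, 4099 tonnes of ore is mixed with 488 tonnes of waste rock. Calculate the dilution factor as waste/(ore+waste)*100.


Total material = ore + waste
= 4099 + 488 = 4587 tonnes
Dilution = waste / total * 100
= 488 / 4587 * 100
= 0.1063876172 * 100
= 10.6388%

10.6388%


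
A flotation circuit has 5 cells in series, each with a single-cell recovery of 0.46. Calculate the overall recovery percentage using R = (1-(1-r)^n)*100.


95.4083%

Complement of single-cell recovery:
1 - r = 1 - 0.46 = 0.54
Raise to power n:
(1 - r)^5 = 0.54^5 = 0.0459165024
Overall recovery:
R = (1 - 0.0459165024) * 100
= 95.4083%


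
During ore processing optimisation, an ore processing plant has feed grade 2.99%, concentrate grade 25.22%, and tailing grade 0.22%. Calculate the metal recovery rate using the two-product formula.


93.4574%

Using the two-product formula:
R = 100 * c * (f - t) / (f * (c - t))
Numerator = 100 * 25.22 * (2.99 - 0.22)
= 100 * 25.22 * 2.77
= 6985.94
Denominator = 2.99 * (25.22 - 0.22)
= 2.99 * 25.0
= 74.75
R = 6985.94 / 74.75
= 93.4574%


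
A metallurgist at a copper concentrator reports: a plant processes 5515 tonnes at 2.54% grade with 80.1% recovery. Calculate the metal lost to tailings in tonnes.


27.8761 tonnes

Total metal in feed:
= 5515 * 2.54 / 100 = 140.081 tonnes
Metal recovered:
= 140.081 * 80.1 / 100 = 112.204881 tonnes
Metal lost to tailings:
= 140.081 - 112.204881
= 27.8761 tonnes


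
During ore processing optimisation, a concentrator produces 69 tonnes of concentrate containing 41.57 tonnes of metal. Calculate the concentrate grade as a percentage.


60.2464%

Grade = (metal in concentrate / concentrate mass) * 100
= (41.57 / 69) * 100
= 0.6024637681 * 100
= 60.2464%


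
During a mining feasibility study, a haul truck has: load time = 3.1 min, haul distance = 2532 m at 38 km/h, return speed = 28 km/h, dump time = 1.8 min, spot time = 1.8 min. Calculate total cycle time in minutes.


Convert haul speed to m/min: 38 * 1000/60 = 633.3333333 m/min
Haul time = 2532 / 633.3333333 = 3.997894737 min
Convert return speed to m/min: 28 * 1000/60 = 466.6666667 m/min
Return time = 2532 / 466.6666667 = 5.425714286 min
Total cycle time:
= 3.1 + 3.997894737 + 1.8 + 5.425714286 + 1.8
= 16.1236 min

16.1236 min


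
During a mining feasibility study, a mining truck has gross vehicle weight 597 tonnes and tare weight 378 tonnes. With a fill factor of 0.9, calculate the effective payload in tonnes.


197.1 tonnes

Maximum payload = gross - tare
= 597 - 378 = 219 tonnes
Effective payload = max payload * fill factor
= 219 * 0.9
= 197.1 tonnes


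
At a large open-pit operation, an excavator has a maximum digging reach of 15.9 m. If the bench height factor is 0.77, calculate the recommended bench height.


12.243 m

Bench height = reach * factor
= 15.9 * 0.77
= 12.243 m


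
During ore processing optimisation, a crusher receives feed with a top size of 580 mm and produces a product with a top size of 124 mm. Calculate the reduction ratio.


4.6774

Reduction ratio = feed size / product size
= 580 / 124
= 4.6774


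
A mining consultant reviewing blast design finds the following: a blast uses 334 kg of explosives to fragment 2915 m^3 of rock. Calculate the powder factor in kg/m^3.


Powder factor = explosive mass / rock volume
= 334 / 2915
= 0.1146 kg/m^3

0.1146 kg/m^3


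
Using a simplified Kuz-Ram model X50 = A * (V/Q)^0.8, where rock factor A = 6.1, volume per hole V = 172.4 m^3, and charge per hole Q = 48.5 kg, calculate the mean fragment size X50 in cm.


16.8254 cm

Compute V/Q:
V/Q = 172.4 / 48.5 = 3.554639175
Raise to the power 0.8:
(V/Q)^0.8 = 3.554639175^0.8 = 2.758267729
Multiply by A:
X50 = 6.1 * 2.758267729
= 16.8254 cm


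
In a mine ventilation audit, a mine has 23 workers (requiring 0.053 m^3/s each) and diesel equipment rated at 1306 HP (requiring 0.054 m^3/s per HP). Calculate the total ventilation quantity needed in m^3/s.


71.743 m^3/s

Airflow for workers:
Q_people = 23 * 0.053 = 1.219 m^3/s
Airflow for diesel equipment:
Q_diesel = 1306 * 0.054 = 70.524 m^3/s
Total ventilation:
Q_total = 1.219 + 70.524
= 71.743 m^3/s


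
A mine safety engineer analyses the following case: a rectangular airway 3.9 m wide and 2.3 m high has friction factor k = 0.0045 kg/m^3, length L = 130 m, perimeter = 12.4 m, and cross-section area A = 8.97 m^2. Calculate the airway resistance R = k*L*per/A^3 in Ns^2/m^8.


Compute the numerator:
k * L * per = 0.0045 * 130 * 12.4
= 7.254
Compute the denominator:
A^3 = 8.97^3 = 721.734273
Resistance:
R = 7.254 / 721.734273
= 0.0101 Ns^2/m^8

0.0101 Ns^2/m^8


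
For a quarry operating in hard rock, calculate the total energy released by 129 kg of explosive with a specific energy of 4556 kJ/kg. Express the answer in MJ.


587.724 MJ

Energy = mass * specific_energy / 1000
= 129 * 4556 / 1000
= 587724 / 1000
= 587.724 MJ


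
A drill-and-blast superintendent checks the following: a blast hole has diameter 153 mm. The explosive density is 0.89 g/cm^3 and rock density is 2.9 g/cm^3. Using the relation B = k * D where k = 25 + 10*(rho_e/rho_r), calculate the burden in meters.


4.2946 m

First, compute k:
rho_e / rho_r = 0.89 / 2.9 = 0.3068965517
k = 25 + 10 * 0.3068965517 = 28.06896552
Then, compute burden:
B = k * D / 1000 = 28.06896552 * 153 / 1000
= 4294.551724 / 1000
= 4.2946 m


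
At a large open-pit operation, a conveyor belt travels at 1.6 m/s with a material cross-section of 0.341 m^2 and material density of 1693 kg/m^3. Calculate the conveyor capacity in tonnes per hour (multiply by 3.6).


Volumetric flow = speed * area
= 1.6 * 0.341 = 0.5456 m^3/s
Mass flow = volumetric * density
= 0.5456 * 1693 = 923.7008 kg/s
Convert to t/h: multiply by 3.6
Capacity = 923.7008 * 3.6
= 3325.3229 t/h

3325.3229 t/h


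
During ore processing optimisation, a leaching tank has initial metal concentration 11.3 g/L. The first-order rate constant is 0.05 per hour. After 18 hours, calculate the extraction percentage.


Compute the exponent:
-k * t = -0.05 * 18 = -0.9
Remaining concentration:
C = 11.3 * exp(-0.9)
= 11.3 * 0.4065696597
= 4.594237155 g/L
Extracted = 11.3 - 4.594237155 = 6.705762845 g/L
Extraction % = 6.705762845 / 11.3 * 100
= 59.343%

59.343%


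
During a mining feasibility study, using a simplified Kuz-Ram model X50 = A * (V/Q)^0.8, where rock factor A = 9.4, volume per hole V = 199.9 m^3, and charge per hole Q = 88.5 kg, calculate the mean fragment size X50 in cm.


Compute V/Q:
V/Q = 199.9 / 88.5 = 2.258757062
Raise to the power 0.8:
(V/Q)^0.8 = 2.258757062^0.8 = 1.919091221
Multiply by A:
X50 = 9.4 * 1.919091221
= 18.0395 cm

18.0395 cm


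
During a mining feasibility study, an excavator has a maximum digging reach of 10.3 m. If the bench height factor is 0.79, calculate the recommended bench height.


Bench height = reach * factor
= 10.3 * 0.79
= 8.137 m

8.137 m


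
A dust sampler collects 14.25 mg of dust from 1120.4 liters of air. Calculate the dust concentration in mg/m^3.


Convert liters to m^3: 1 m^3 = 1000 L
Concentration = mass / volume * 1000
= 14.25 / 1120.4 * 1000
= 0.0127186719 * 1000
= 12.7187 mg/m^3

12.7187 mg/m^3


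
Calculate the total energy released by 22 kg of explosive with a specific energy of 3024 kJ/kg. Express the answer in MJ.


66.528 MJ

Energy = mass * specific_energy / 1000
= 22 * 3024 / 1000
= 66528 / 1000
= 66.528 MJ


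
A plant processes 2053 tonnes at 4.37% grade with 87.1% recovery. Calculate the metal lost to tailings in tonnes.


Total metal in feed:
= 2053 * 4.37 / 100 = 89.7161 tonnes
Metal recovered:
= 89.7161 * 87.1 / 100 = 78.1427231 tonnes
Metal lost to tailings:
= 89.7161 - 78.1427231
= 11.5734 tonnes

11.5734 tonnes


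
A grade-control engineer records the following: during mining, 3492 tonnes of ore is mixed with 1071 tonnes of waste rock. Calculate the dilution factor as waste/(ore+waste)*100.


23.4714%

Total material = ore + waste
= 3492 + 1071 = 4563 tonnes
Dilution = waste / total * 100
= 1071 / 4563 * 100
= 0.2347140039 * 100
= 23.4714%


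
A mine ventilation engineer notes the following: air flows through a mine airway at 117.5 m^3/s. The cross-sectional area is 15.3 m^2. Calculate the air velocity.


7.6797 m/s

Velocity = flow rate / cross-sectional area
= 117.5 / 15.3
= 7.6797 m/s


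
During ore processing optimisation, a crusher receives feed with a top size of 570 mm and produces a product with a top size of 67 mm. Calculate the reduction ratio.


Reduction ratio = feed size / product size
= 570 / 67
= 8.5075

8.5075


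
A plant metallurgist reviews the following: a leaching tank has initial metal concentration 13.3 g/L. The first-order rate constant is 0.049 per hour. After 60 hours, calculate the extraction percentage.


94.7134%

Compute the exponent:
-k * t = -0.049 * 60 = -2.94
Remaining concentration:
C = 13.3 * exp(-2.94)
= 13.3 * 0.05286572874
= 0.7031141922 g/L
Extracted = 13.3 - 0.7031141922 = 12.59688581 g/L
Extraction % = 12.59688581 / 13.3 * 100
= 94.7134%


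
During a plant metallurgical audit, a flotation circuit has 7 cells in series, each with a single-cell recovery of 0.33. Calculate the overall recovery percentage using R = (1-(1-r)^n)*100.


93.9393%

Complement of single-cell recovery:
1 - r = 1 - 0.33 = 0.67
Raise to power n:
(1 - r)^7 = 0.67^7 = 0.06060711605
Overall recovery:
R = (1 - 0.06060711605) * 100
= 93.9393%


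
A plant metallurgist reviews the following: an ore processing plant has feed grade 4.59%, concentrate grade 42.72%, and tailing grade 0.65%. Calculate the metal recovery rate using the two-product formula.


Using the two-product formula:
R = 100 * c * (f - t) / (f * (c - t))
Numerator = 100 * 42.72 * (4.59 - 0.65)
= 100 * 42.72 * 3.94
= 16831.68
Denominator = 4.59 * (42.72 - 0.65)
= 4.59 * 42.07
= 193.1013
R = 16831.68 / 193.1013
= 87.165%

87.165%


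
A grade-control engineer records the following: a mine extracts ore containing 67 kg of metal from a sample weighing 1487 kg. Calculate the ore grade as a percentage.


Ore grade = (metal mass / ore mass) * 100
= (67 / 1487) * 100
= 0.04505716207 * 100
= 4.5057%

4.5057%


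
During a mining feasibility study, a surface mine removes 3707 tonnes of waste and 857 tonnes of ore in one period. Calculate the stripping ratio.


4.3256

Stripping ratio = waste tonnage / ore tonnage
= 3707 / 857
= 4.3256


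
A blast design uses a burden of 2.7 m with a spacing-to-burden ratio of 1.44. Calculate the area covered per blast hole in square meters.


10.4976 m^2

First, find the spacing:
Spacing = burden * ratio = 2.7 * 1.44
= 3.888 m
Then, calculate the area:
Area = burden * spacing = 2.7 * 3.888
= 10.4976 m^2


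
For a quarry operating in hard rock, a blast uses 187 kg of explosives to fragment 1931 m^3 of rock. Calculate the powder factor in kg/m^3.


0.0968 kg/m^3

Powder factor = explosive mass / rock volume
= 187 / 1931
= 0.0968 kg/m^3


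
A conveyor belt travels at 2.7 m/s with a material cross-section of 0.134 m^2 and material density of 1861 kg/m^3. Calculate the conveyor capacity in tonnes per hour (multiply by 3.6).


2423.9153 t/h

Volumetric flow = speed * area
= 2.7 * 0.134 = 0.3618 m^3/s
Mass flow = volumetric * density
= 0.3618 * 1861 = 673.3098 kg/s
Convert to t/h: multiply by 3.6
Capacity = 673.3098 * 3.6
= 2423.9153 t/h


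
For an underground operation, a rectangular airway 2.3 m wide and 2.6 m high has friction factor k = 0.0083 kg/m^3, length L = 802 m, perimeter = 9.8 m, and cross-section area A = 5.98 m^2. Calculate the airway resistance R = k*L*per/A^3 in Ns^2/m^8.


Compute the numerator:
k * L * per = 0.0083 * 802 * 9.8
= 65.23468
Compute the denominator:
A^3 = 5.98^3 = 213.847192
Resistance:
R = 65.23468 / 213.847192
= 0.3051 Ns^2/m^8

0.3051 Ns^2/m^8


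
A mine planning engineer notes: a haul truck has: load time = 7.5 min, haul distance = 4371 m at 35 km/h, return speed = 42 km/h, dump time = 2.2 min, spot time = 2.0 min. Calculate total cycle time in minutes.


25.4374 min

Convert haul speed to m/min: 35 * 1000/60 = 583.3333333 m/min
Haul time = 4371 / 583.3333333 = 7.493142857 min
Convert return speed to m/min: 42 * 1000/60 = 700 m/min
Return time = 4371 / 700 = 6.244285714 min
Total cycle time:
= 7.5 + 7.493142857 + 2.2 + 6.244285714 + 2.0
= 25.4374 min
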